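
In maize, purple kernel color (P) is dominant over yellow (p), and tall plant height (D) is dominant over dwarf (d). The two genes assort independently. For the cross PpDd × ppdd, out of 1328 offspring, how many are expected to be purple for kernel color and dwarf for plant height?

Dihybrid cross PpDd × ppdd — consider each gene separately:
kernel color: Pp × pp → 2 Pp, 2 pp → 2 P_ : 2 pp (out of 4)
plant height: Dd × dd → 2 Dd, 2 dd → 2 D_ : 2 dd (out of 4)
Looking for: purple (P_) and dwarf (dd)
P(purple) = 2/4, P(dwarf) = 2/4
P(both) = 2/4 × 2/4 = 4/16 = 1/4
Expected count = 1/4 × 1328 = 332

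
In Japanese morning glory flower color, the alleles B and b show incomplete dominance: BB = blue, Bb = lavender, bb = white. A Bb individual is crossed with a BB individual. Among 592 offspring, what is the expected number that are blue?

Punnett square for Bb × BB:
Offspring genotypes: 2 BB, 2 Bb
Phenotype counts: 2 blue, 2 lavender
blue: 2 out of 4 → fraction 1/2
Expected count = 1/2 × 592 = 296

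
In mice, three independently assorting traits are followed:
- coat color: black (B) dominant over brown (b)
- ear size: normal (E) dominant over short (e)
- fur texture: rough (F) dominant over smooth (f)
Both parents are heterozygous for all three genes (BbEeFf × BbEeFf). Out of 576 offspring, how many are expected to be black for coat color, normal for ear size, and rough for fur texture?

Trihybrid cross: BbEeFf × BbEeFf
Each trait segregates independently with a 3:1 phenotypic ratio, so each gene contributes 3/4 (dominant) or 1/4 (recessive).
Target: black (coat color), normal (ear size), rough (fur texture)
Probability = product of independent per-trait probabilities
= 3/4 × 3/4 × 3/4 = 27/64
Expected count = 27/64 × 576 = 243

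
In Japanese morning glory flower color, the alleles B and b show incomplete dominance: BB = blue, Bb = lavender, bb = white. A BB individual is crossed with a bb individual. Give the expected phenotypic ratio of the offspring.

Punnett square for BB × bb:
Offspring genotypes: 4 Bb
Phenotype counts: 4 lavender
Ratio: all lavender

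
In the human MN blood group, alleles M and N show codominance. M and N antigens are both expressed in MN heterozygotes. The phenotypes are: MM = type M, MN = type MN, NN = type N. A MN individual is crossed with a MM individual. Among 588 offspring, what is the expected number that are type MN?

Punnett square for MN × MM:
Offspring genotypes: 2 MM, 2 MN
Phenotype counts: 2 type M, 2 type MN
type MN: 2 out of 4 → fraction 1/2
Expected count = 1/2 × 588 = 294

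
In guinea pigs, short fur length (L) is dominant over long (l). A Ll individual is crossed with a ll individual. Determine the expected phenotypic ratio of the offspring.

Punnett square for Ll × ll:
Offspring genotypes: 2 Ll, 2 ll
short: 2, long: 2
Ratio: 1:1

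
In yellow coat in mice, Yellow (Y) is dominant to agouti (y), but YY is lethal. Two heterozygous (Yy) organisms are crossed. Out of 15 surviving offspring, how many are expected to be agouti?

Cross: Yy × Yy
Punnett square offspring (before lethality): 1 YY, 2 Yy, 1 yy
The YY genotype is lethal (embryos die); surviving offspring: 2 Yy, 1 yy
agouti: 1 out of 3 → fraction 1/3
Expected count = 1/3 × 15 = 5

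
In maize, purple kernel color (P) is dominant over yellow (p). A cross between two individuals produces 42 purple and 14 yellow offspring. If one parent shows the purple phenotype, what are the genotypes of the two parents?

Observed offspring: 42 purple, 14 yellow
The observed ratio simplifies to 3:1. Yellow (pp) offspring appear, so each parent must contribute one p allele. The parent stated to show purple carries P, so it is Pp. The other parent is then either Pp or pp: Pp × pp would give a 1:1 split, whereas Pp × Pp gives 3:1 — matching the data. So both parents are heterozygous (Pp × Pp).
Parent genotypes: Pp × Pp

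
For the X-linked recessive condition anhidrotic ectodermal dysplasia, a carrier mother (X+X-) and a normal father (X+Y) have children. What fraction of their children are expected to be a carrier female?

Cross: X+X- × X+Y
Offspring: 1 X+X+, 1 X+Y, 1 X+X-, 1 X-Y
Probability of a carrier female: 1/4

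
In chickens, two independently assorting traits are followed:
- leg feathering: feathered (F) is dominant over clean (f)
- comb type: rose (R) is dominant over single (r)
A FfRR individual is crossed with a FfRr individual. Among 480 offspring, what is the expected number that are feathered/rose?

Dihybrid cross FfRR × FfRr — consider each gene separately:
leg feathering: Ff × Ff → 1 FF, 2 Ff, 1 ff → 3 F_ : 1 ff (out of 4)
comb type: RR × Rr → 2 RR, 2 Rr → 4 R_ (out of 4)
Combine (counts out of 4 × 4 = 16): feathered/rose (F_R_) = 3×4 = 12; clean/rose (ffR_) = 1×4 = 4
Phenotype counts (out of 16): 12 feathered/rose, 4 clean/rose
feathered/rose: 12 out of 16 → fraction 3/4
Expected count = 3/4 × 480 = 360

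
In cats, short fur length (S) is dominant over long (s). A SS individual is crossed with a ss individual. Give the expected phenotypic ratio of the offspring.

Punnett square for SS × ss:
Offspring genotypes: 4 Ss
short: 4, long: 0
Ratio: all short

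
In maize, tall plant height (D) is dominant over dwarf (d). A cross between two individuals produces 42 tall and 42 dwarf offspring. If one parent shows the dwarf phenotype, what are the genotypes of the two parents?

Observed offspring: 42 tall, 42 dwarf
The observed ratio simplifies to 1:1. One parent shows dwarf, so its genotype must be dd. A 1:1 offspring split requires the other parent to be heterozygous (Dd).
Parent genotypes: dd × Dd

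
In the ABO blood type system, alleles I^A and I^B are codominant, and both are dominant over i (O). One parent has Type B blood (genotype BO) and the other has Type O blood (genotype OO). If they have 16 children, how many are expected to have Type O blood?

Cross: BO × OO
Possible offspring genotypes: 2 BO, 2 OO
Blood type counts: 2 Type B, 2 Type O
Probability of Type O: 2/4 = 1/2
Expected count = 1/2 × 16 = 8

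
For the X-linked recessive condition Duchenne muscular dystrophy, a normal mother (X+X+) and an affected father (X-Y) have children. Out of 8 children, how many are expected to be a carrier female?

Cross: X+X+ × X-Y
Offspring: 2 X+X-, 2 X+Y
Probability of a carrier female: 2/4 = 1/2
Expected count = 1/2 × 8 = 4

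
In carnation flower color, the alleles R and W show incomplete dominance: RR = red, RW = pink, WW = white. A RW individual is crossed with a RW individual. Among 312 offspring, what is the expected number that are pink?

Punnett square for RW × RW:
Offspring genotypes: 1 RR, 2 RW, 1 WW
Phenotype counts: 1 red, 2 pink, 1 white
pink: 2 out of 4 → fraction 1/2
Expected count = 1/2 × 312 = 156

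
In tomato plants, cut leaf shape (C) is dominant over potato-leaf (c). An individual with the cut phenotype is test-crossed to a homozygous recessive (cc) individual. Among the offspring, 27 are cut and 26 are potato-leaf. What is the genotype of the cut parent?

Test cross: ? × cc
Offspring: 27 cut, 26 potato-leaf — approximately 1:1.
A 1:1 ratio in a test cross indicates the unknown parent is heterozygous (Cc).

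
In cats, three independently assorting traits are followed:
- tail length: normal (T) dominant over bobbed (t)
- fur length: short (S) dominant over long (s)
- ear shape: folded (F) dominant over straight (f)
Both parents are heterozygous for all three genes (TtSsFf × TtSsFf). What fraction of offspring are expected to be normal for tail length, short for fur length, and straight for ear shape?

Trihybrid cross: TtSsFf × TtSsFf
Each trait segregates independently with a 3:1 phenotypic ratio, so each gene contributes 3/4 (dominant) or 1/4 (recessive).
Target: normal (tail length), short (fur length), straight (ear shape)
Probability = product of independent per-trait probabilities
= 3/4 × 3/4 × 1/4 = 9/64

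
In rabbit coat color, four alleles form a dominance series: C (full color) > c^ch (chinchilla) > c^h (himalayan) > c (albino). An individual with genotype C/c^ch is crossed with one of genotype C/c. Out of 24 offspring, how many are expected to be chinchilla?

Cross: C/c^ch × C/c
Allele dominance: C > c^ch > c^h > c
Offspring genotypes: 1 C/C, 1 C/c, 1 C/c^ch, 1 c^ch/c
Phenotype counts: 3 full color, 1 chinchilla
chinchilla: 1 out of 4 → fraction 1/4
Expected count = 1/4 × 24 = 6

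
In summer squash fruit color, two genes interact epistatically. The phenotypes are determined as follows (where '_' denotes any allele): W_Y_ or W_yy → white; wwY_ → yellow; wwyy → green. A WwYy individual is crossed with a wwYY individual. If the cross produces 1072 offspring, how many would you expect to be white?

Cross: WwYy × wwYY — consider each gene separately:
W gene: Ww × ww → 2 Ww, 2 ww → 2 W_ : 2 ww (out of 4)
Y gene: Yy × YY → 2 YY, 2 Yy → 4 Y_ (out of 4)
Genotype classes (out of 4 × 4 = 16): W_Y_ = 2×4 = 8; wwY_ = 2×4 = 8
Apply the phenotype rules: W_Y_ (8) → white; wwY_ (8) → yellow
Phenotype counts (out of 16): 8 white, 8 yellow
white: 8 out of 16 → fraction 1/2
Expected count = 1/2 × 1072 = 536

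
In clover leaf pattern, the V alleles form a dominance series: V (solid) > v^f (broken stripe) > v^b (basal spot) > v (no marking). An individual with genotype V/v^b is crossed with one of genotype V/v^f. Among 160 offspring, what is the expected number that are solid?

Cross: V/v^b × V/v^f
Allele dominance: V > v^f > v^b > v
Offspring genotypes: 1 V/V, 1 V/v^f, 1 V/v^b, 1 v^f/v^b
Phenotype counts: 3 solid, 1 broken stripe
solid: 3 out of 4 → fraction 3/4
Expected count = 3/4 × 160 = 120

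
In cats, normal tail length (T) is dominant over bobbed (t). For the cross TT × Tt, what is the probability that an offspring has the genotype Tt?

Punnett square for TT × Tt:
Offspring genotypes: 2 TT, 2 Tt
Total offspring: 4
Count with target: 2
Probability: 2/4 = 1/2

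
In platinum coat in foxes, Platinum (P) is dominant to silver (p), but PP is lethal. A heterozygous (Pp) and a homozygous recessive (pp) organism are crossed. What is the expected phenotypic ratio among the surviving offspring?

Cross: Pp × pp
Punnett square offspring (before lethality): 2 Pp, 2 pp
No PP offspring are produced in this cross.
Ratio: 1 platinum : 1 silver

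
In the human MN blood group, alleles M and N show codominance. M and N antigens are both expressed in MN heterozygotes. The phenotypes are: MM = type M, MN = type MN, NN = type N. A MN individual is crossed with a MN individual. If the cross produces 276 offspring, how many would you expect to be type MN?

Punnett square for MN × MN:
Offspring genotypes: 1 MM, 2 MN, 1 NN
Phenotype counts: 1 type M, 2 type MN, 1 type N
type MN: 2 out of 4 → fraction 1/2
Expected count = 1/2 × 276 = 138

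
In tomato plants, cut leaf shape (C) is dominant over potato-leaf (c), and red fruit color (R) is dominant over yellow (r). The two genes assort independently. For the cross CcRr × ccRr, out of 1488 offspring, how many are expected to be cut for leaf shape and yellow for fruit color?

Dihybrid cross CcRr × ccRr — consider each gene separately:
leaf shape: Cc × cc → 2 Cc, 2 cc → 2 C_ : 2 cc (out of 4)
fruit color: Rr × Rr → 1 RR, 2 Rr, 1 rr → 3 R_ : 1 rr (out of 4)
Looking for: cut (C_) and yellow (rr)
P(cut) = 2/4, P(yellow) = 1/4
P(both) = 2/4 × 1/4 = 2/16 = 1/8
Expected count = 1/8 × 1488 = 186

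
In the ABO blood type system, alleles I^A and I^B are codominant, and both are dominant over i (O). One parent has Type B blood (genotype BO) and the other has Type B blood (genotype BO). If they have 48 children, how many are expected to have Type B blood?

Cross: BO × BO
Possible offspring genotypes: 1 BB, 2 BO, 1 OO
Blood type counts: 3 Type B, 1 Type O
Probability of Type B: 3/4
Expected count = 3/4 × 48 = 36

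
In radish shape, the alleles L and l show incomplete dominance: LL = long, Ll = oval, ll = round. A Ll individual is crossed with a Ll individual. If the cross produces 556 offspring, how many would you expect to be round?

Punnett square for Ll × Ll:
Offspring genotypes: 1 LL, 2 Ll, 1 ll
Phenotype counts: 1 long, 2 oval, 1 round
round: 1 out of 4 → fraction 1/4
Expected count = 1/4 × 556 = 139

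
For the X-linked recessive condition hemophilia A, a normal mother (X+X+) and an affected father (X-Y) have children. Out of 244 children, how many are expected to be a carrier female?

Cross: X+X+ × X-Y
Offspring: 2 X+X-, 2 X+Y
Probability of a carrier female: 2/4 = 1/2
Expected count = 1/2 × 244 = 122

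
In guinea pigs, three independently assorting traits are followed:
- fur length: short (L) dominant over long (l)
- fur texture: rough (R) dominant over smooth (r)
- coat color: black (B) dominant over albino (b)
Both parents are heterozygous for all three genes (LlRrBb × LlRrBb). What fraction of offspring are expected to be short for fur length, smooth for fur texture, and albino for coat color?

Trihybrid cross: LlRrBb × LlRrBb
Each trait segregates independently with a 3:1 phenotypic ratio, so each gene contributes 3/4 (dominant) or 1/4 (recessive).
Target: short (fur length), smooth (fur texture), albino (coat color)
Probability = product of independent per-trait probabilities
= 3/4 × 1/4 × 1/4 = 3/64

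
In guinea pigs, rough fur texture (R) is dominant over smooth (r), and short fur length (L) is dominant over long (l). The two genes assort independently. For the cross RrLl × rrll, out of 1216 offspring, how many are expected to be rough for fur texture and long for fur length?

Dihybrid cross RrLl × rrll — consider each gene separately:
fur texture: Rr × rr → 2 Rr, 2 rr → 2 R_ : 2 rr (out of 4)
fur length: Ll × ll → 2 Ll, 2 ll → 2 L_ : 2 ll (out of 4)
Looking for: rough (R_) and long (ll)
P(rough) = 2/4, P(long) = 2/4
P(both) = 2/4 × 2/4 = 4/16 = 1/4
Expected count = 1/4 × 1216 = 304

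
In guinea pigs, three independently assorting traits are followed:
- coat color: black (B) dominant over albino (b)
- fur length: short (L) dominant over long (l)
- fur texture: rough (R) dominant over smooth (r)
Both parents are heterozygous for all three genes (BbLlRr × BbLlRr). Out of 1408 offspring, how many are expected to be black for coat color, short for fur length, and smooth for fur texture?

Trihybrid cross: BbLlRr × BbLlRr
Each trait segregates independently with a 3:1 phenotypic ratio, so each gene contributes 3/4 (dominant) or 1/4 (recessive).
Target: black (coat color), short (fur length), smooth (fur texture)
Probability = product of independent per-trait probabilities
= 3/4 × 3/4 × 1/4 = 9/64
Expected count = 9/64 × 1408 = 198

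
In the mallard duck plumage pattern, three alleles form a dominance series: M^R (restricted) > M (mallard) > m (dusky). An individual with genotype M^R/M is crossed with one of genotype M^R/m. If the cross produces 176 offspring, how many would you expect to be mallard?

Cross: M^R/M × M^R/m
Allele dominance: M^R > M > m
Offspring genotypes: 1 M^R/M^R, 1 M^R/m, 1 M^R/M, 1 M/m
Phenotype counts: 3 restricted, 1 mallard
mallard: 1 out of 4 → fraction 1/4
Expected count = 1/4 × 176 = 44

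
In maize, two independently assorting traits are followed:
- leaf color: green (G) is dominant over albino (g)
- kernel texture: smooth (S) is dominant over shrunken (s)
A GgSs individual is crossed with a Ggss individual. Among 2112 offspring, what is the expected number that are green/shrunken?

Dihybrid cross GgSs × Ggss — consider each gene separately:
leaf color: Gg × Gg → 1 GG, 2 Gg, 1 gg → 3 G_ : 1 gg (out of 4)
kernel texture: Ss × ss → 2 Ss, 2 ss → 2 S_ : 2 ss (out of 4)
Combine (counts out of 4 × 4 = 16): green/smooth (G_S_) = 3×2 = 6; green/shrunken (G_ss) = 3×2 = 6; albino/smooth (ggS_) = 1×2 = 2; albino/shrunken (ggss) = 1×2 = 2
Phenotype counts (out of 16): 6 green/smooth, 6 green/shrunken, 2 albino/smooth, 2 albino/shrunken
green/shrunken: 6 out of 16 → fraction 3/8
Expected count = 3/8 × 2112 = 792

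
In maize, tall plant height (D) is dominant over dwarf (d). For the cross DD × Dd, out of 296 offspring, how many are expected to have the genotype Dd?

Punnett square for DD × Dd:
Offspring genotypes: 2 DD, 2 Dd
Total offspring: 4
Count with target: 2
Probability: 2/4 = 1/2
Expected count = 1/2 × 296 = 148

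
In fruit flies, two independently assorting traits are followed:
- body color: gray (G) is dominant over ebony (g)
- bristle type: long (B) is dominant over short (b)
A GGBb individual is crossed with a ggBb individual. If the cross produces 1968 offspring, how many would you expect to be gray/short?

Dihybrid cross GGBb × ggBb — consider each gene separately:
body color: GG × gg → 4 Gg → 4 G_ (out of 4)
bristle type: Bb × Bb → 1 BB, 2 Bb, 1 bb → 3 B_ : 1 bb (out of 4)
Combine (counts out of 4 × 4 = 16): gray/long (G_B_) = 4×3 = 12; gray/short (G_bb) = 4×1 = 4
Phenotype counts (out of 16): 12 gray/long, 4 gray/short
gray/short: 4 out of 16 → fraction 1/4
Expected count = 1/4 × 1968 = 492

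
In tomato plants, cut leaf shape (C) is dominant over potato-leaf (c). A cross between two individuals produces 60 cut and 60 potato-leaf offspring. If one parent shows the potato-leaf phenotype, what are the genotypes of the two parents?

Observed offspring: 60 cut, 60 potato-leaf
The observed ratio simplifies to 1:1. One parent shows potato-leaf, so its genotype must be cc. A 1:1 offspring split requires the other parent to be heterozygous (Cc).
Parent genotypes: cc × Cc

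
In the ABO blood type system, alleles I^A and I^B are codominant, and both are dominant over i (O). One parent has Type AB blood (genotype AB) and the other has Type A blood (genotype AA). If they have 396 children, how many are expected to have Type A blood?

Cross: AB × AA
Possible offspring genotypes: 2 AA, 2 AB
Blood type counts: 2 Type A, 2 Type AB
Probability of Type A: 2/4 = 1/2
Expected count = 1/2 × 396 = 198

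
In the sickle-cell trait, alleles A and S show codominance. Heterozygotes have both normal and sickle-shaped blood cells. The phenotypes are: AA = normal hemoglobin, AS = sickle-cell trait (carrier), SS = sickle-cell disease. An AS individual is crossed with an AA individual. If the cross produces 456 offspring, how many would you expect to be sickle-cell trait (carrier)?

Punnett square for AS × AA:
Offspring genotypes: 2 AA, 2 AS
Phenotype counts: 2 normal hemoglobin, 2 sickle-cell trait (carrier)
sickle-cell trait (carrier): 2 out of 4 → fraction 1/2
Expected count = 1/2 × 456 = 228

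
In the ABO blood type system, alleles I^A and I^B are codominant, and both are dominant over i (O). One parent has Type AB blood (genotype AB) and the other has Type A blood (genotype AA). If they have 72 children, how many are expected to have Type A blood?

Cross: AB × AA
Possible offspring genotypes: 2 AA, 2 AB
Blood type counts: 2 Type A, 2 Type AB
Probability of Type A: 2/4 = 1/2
Expected count = 1/2 × 72 = 36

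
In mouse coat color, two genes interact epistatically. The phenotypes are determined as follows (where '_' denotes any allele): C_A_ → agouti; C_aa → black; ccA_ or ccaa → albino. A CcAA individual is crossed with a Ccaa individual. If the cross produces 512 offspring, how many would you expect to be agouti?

Cross: CcAA × Ccaa — consider each gene separately:
C gene: Cc × Cc → 1 CC, 2 Cc, 1 cc → 3 C_ : 1 cc (out of 4)
A gene: AA × aa → 4 Aa → 4 A_ (out of 4)
Genotype classes (out of 4 × 4 = 16): C_A_ = 3×4 = 12; ccA_ = 1×4 = 4
Apply the phenotype rules: C_A_ (12) → agouti; ccA_ (4) → albino
Phenotype counts (out of 16): 12 agouti, 4 albino
agouti: 12 out of 16 → fraction 3/4
Expected count = 3/4 × 512 = 384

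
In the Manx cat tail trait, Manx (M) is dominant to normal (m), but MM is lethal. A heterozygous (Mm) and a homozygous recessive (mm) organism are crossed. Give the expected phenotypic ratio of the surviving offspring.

Cross: Mm × mm
Punnett square offspring (before lethality): 2 Mm, 2 mm
No MM offspring are produced in this cross.
Ratio: 1 Manx (tailless) : 1 normal-tailed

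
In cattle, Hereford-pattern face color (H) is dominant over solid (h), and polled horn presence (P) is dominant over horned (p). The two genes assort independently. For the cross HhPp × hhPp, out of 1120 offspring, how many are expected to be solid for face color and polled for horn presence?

Dihybrid cross HhPp × hhPp — consider each gene separately:
face color: Hh × hh → 2 Hh, 2 hh → 2 H_ : 2 hh (out of 4)
horn presence: Pp × Pp → 1 PP, 2 Pp, 1 pp → 3 P_ : 1 pp (out of 4)
Looking for: solid (hh) and polled (P_)
P(solid) = 2/4, P(polled) = 3/4
P(both) = 2/4 × 3/4 = 6/16 = 3/8
Expected count = 3/8 × 1120 = 420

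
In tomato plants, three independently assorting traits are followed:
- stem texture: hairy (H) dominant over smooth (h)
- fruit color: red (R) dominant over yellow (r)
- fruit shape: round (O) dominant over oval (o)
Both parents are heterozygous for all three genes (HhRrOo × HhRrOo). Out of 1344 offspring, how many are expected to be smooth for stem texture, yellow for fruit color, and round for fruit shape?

Trihybrid cross: HhRrOo × HhRrOo
Each trait segregates independently with a 3:1 phenotypic ratio, so each gene contributes 3/4 (dominant) or 1/4 (recessive).
Target: smooth (stem texture), yellow (fruit color), round (fruit shape)
Probability = product of independent per-trait probabilities
= 1/4 × 1/4 × 3/4 = 3/64
Expected count = 3/64 × 1344 = 63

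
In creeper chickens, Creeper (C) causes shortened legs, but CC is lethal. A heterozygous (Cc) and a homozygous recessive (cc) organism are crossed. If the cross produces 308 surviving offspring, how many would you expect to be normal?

Cross: Cc × cc
Punnett square offspring (before lethality): 2 Cc, 2 cc
No CC offspring are produced in this cross.
normal: 2 out of 4 → fraction 1/2
Expected count = 1/2 × 308 = 154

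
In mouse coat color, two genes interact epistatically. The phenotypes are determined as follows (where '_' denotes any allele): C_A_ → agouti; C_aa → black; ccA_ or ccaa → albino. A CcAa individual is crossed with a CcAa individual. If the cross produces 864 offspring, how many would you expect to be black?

Cross: CcAa × CcAa — consider each gene separately:
C gene: Cc × Cc → 1 CC, 2 Cc, 1 cc → 3 C_ : 1 cc (out of 4)
A gene: Aa × Aa → 1 AA, 2 Aa, 1 aa → 3 A_ : 1 aa (out of 4)
Genotype classes (out of 4 × 4 = 16): C_A_ = 3×3 = 9; C_aa = 3×1 = 3; ccA_ = 1×3 = 3; ccaa = 1×1 = 1
Apply the phenotype rules: C_A_ (9) → agouti; C_aa (3) → black; ccA_ (3) + ccaa (1) → albino
Phenotype counts (out of 16): 9 agouti, 3 black, 4 albino
black: 3 out of 16 → fraction 3/16
Expected count = 3/16 × 864 = 162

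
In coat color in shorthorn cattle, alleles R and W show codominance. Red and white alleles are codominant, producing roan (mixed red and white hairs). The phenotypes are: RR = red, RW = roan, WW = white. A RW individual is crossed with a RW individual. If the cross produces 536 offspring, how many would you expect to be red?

Punnett square for RW × RW:
Offspring genotypes: 1 RR, 2 RW, 1 WW
Phenotype counts: 1 red, 2 roan, 1 white
red: 1 out of 4 → fraction 1/4
Expected count = 1/4 × 536 = 134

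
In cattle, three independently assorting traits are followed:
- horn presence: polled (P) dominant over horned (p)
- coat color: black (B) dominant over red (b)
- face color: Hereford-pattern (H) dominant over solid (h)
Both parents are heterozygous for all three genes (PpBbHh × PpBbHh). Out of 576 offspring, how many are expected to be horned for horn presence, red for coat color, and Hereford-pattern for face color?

Trihybrid cross: PpBbHh × PpBbHh
Each trait segregates independently with a 3:1 phenotypic ratio, so each gene contributes 3/4 (dominant) or 1/4 (recessive).
Target: horned (horn presence), red (coat color), Hereford-pattern (face color)
Probability = product of independent per-trait probabilities
= 1/4 × 1/4 × 3/4 = 3/64
Expected count = 3/64 × 576 = 27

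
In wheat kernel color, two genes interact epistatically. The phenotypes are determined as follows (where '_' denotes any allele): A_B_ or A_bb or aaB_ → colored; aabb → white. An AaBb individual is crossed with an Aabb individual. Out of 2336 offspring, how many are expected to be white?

Cross: AaBb × Aabb — consider each gene separately:
A gene: Aa × Aa → 1 AA, 2 Aa, 1 aa → 3 A_ : 1 aa (out of 4)
B gene: Bb × bb → 2 Bb, 2 bb → 2 B_ : 2 bb (out of 4)
Genotype classes (out of 4 × 4 = 16): A_B_ = 3×2 = 6; A_bb = 3×2 = 6; aaB_ = 1×2 = 2; aabb = 1×2 = 2
Apply the phenotype rules: A_B_ (6) + A_bb (6) + aaB_ (2) → colored; aabb (2) → white
Phenotype counts (out of 16): 14 colored, 2 white
white: 2 out of 16 → fraction 1/8
Expected count = 1/8 × 2336 = 292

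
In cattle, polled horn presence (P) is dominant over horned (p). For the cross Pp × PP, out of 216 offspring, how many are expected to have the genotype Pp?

Punnett square for Pp × PP:
Offspring genotypes: 2 PP, 2 Pp
Total offspring: 4
Count with target: 2
Probability: 2/4 = 1/2
Expected count = 1/2 × 216 = 108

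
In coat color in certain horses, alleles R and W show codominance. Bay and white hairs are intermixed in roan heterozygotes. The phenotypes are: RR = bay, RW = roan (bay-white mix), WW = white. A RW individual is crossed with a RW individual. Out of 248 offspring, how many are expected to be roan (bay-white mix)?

Punnett square for RW × RW:
Offspring genotypes: 1 RR, 2 RW, 1 WW
Phenotype counts: 1 bay, 2 roan (bay-white mix), 1 white
roan (bay-white mix): 2 out of 4 → fraction 1/2
Expected count = 1/2 × 248 = 124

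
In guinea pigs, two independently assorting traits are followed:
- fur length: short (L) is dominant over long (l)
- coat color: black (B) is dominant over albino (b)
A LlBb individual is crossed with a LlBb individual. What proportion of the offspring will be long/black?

Dihybrid cross LlBb × LlBb — consider each gene separately:
fur length: Ll × Ll → 1 LL, 2 Ll, 1 ll → 3 L_ : 1 ll (out of 4)
coat color: Bb × Bb → 1 BB, 2 Bb, 1 bb → 3 B_ : 1 bb (out of 4)
Combine (counts out of 4 × 4 = 16): short/black (L_B_) = 3×3 = 9; short/albino (L_bb) = 3×1 = 3; long/black (llB_) = 1×3 = 3; long/albino (llbb) = 1×1 = 1
Phenotype counts (out of 16): 9 short/black, 3 short/albino, 3 long/black, 1 long/albino
long/black: 3 out of 16
Probability: 3/16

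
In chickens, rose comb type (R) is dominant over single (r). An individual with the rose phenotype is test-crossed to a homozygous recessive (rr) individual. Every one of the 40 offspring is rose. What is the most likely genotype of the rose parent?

Test cross: ? × rr
All offspring are rose.
If the unknown parent were heterozygous (Rr), about half of 40 offspring would be single; none are. The unknown parent is most likely homozygous dominant (RR).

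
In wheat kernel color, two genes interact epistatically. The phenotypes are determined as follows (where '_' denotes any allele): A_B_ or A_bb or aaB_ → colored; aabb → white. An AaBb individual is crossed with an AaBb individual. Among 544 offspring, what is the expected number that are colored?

Cross: AaBb × AaBb — consider each gene separately:
A gene: Aa × Aa → 1 AA, 2 Aa, 1 aa → 3 A_ : 1 aa (out of 4)
B gene: Bb × Bb → 1 BB, 2 Bb, 1 bb → 3 B_ : 1 bb (out of 4)
Genotype classes (out of 4 × 4 = 16): A_B_ = 3×3 = 9; A_bb = 3×1 = 3; aaB_ = 1×3 = 3; aabb = 1×1 = 1
Apply the phenotype rules: A_B_ (9) + A_bb (3) + aaB_ (3) → colored; aabb (1) → white
Phenotype counts (out of 16): 15 colored, 1 white
colored: 15 out of 16 → fraction 15/16
Expected count = 15/16 × 544 = 510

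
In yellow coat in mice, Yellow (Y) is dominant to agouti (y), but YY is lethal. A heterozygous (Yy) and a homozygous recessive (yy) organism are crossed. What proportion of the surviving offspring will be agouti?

Cross: Yy × yy
Punnett square offspring (before lethality): 2 Yy, 2 yy
No YY offspring are produced in this cross.
agouti: 2 out of 4
Probability: 2/4 = 1/2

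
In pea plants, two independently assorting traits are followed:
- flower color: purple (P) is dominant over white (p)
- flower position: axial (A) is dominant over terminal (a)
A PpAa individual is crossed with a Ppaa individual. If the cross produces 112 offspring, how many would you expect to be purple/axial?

Dihybrid cross PpAa × Ppaa — consider each gene separately:
flower color: Pp × Pp → 1 PP, 2 Pp, 1 pp → 3 P_ : 1 pp (out of 4)
flower position: Aa × aa → 2 Aa, 2 aa → 2 A_ : 2 aa (out of 4)
Combine (counts out of 4 × 4 = 16): purple/axial (P_A_) = 3×2 = 6; purple/terminal (P_aa) = 3×2 = 6; white/axial (ppA_) = 1×2 = 2; white/terminal (ppaa) = 1×2 = 2
Phenotype counts (out of 16): 6 purple/axial, 6 purple/terminal, 2 white/axial, 2 white/terminal
purple/axial: 6 out of 16 → fraction 3/8
Expected count = 3/8 × 112 = 42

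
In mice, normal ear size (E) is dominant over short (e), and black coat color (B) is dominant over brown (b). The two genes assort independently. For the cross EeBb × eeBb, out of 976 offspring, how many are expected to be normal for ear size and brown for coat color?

Dihybrid cross EeBb × eeBb — consider each gene separately:
ear size: Ee × ee → 2 Ee, 2 ee → 2 E_ : 2 ee (out of 4)
coat color: Bb × Bb → 1 BB, 2 Bb, 1 bb → 3 B_ : 1 bb (out of 4)
Looking for: normal (E_) and brown (bb)
P(normal) = 2/4, P(brown) = 1/4
P(both) = 2/4 × 1/4 = 2/16 = 1/8
Expected count = 1/8 × 976 = 122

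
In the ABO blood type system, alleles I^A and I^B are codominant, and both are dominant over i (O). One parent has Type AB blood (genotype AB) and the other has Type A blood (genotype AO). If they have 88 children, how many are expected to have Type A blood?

Cross: AB × AO
Possible offspring genotypes: 1 AA, 1 AO, 1 AB, 1 BO
Blood type counts: 2 Type A, 1 Type AB, 1 Type B
Probability of Type A: 2/4 = 1/2
Expected count = 1/2 × 88 = 44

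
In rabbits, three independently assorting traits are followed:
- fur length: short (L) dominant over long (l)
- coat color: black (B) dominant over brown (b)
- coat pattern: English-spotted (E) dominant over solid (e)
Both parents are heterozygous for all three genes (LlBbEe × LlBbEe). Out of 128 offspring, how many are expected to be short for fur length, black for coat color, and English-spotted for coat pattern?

Trihybrid cross: LlBbEe × LlBbEe
Each trait segregates independently with a 3:1 phenotypic ratio, so each gene contributes 3/4 (dominant) or 1/4 (recessive).
Target: short (fur length), black (coat color), English-spotted (coat pattern)
Probability = product of independent per-trait probabilities
= 3/4 × 3/4 × 3/4 = 27/64
Expected count = 27/64 × 128 = 54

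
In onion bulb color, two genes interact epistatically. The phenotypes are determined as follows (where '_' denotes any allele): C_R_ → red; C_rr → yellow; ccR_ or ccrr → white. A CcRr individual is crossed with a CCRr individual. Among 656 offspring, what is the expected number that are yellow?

Cross: CcRr × CCRr — consider each gene separately:
C gene: Cc × CC → 2 CC, 2 Cc → 4 C_ (out of 4)
R gene: Rr × Rr → 1 RR, 2 Rr, 1 rr → 3 R_ : 1 rr (out of 4)
Genotype classes (out of 4 × 4 = 16): C_R_ = 4×3 = 12; C_rr = 4×1 = 4
Apply the phenotype rules: C_R_ (12) → red; C_rr (4) → yellow
Phenotype counts (out of 16): 12 red, 4 yellow
yellow: 4 out of 16 → fraction 1/4
Expected count = 1/4 × 656 = 164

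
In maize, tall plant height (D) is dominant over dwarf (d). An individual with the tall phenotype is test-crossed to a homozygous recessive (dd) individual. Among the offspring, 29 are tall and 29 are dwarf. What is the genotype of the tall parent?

Test cross: ? × dd
Offspring: 29 tall, 29 dwarf — approximately 1:1.
A 1:1 ratio in a test cross indicates the unknown parent is heterozygous (Dd).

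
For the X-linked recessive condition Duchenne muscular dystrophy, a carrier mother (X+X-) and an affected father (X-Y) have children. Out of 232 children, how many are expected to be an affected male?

Cross: X+X- × X-Y
Offspring: 1 X+X-, 1 X+Y, 1 X-X-, 1 X-Y
Probability of an affected male: 1/4
Expected count = 1/4 × 232 = 58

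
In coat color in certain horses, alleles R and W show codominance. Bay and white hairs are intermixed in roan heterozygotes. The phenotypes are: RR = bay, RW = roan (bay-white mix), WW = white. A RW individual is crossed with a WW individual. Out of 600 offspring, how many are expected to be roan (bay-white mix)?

Punnett square for RW × WW:
Offspring genotypes: 2 RW, 2 WW
Phenotype counts: 2 roan (bay-white mix), 2 white
roan (bay-white mix): 2 out of 4 → fraction 1/2
Expected count = 1/2 × 600 = 300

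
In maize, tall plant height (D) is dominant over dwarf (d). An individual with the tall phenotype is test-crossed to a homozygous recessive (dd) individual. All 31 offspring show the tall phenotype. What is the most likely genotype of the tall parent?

Test cross: ? × dd
All offspring are tall.
If the unknown parent were heterozygous (Dd), about half of 31 offspring would be dwarf; none are. The unknown parent is most likely homozygous dominant (DD).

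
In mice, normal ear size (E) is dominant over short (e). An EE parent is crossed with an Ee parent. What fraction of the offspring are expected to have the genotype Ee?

Punnett square for EE × Ee:
Offspring genotypes: 2 EE, 2 Ee
Total offspring: 4
Count with target: 2
Probability: 2/4 = 1/2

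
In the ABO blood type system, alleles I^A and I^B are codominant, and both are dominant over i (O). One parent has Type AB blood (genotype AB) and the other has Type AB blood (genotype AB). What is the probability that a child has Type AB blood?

Cross: AB × AB
Possible offspring genotypes: 1 AA, 2 AB, 1 BB
Blood type counts: 1 Type A, 2 Type AB, 1 Type B
Probability of Type AB: 2/4 = 1/2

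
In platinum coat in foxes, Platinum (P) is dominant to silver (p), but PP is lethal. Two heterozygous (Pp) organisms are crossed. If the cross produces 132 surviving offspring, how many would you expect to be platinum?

Cross: Pp × Pp
Punnett square offspring (before lethality): 1 PP, 2 Pp, 1 pp
The PP genotype is lethal (embryos die); surviving offspring: 2 Pp, 1 pp
platinum: 2 out of 3 → fraction 2/3
Expected count = 2/3 × 132 = 88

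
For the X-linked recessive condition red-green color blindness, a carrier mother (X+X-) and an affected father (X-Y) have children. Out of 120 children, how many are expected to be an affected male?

Cross: X+X- × X-Y
Offspring: 1 X+X-, 1 X+Y, 1 X-X-, 1 X-Y
Probability of an affected male: 1/4
Expected count = 1/4 × 120 = 30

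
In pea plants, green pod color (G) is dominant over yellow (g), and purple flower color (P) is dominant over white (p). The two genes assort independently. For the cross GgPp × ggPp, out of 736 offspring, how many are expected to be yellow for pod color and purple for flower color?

Dihybrid cross GgPp × ggPp — consider each gene separately:
pod color: Gg × gg → 2 Gg, 2 gg → 2 G_ : 2 gg (out of 4)
flower color: Pp × Pp → 1 PP, 2 Pp, 1 pp → 3 P_ : 1 pp (out of 4)
Looking for: yellow (gg) and purple (P_)
P(yellow) = 2/4, P(purple) = 3/4
P(both) = 2/4 × 3/4 = 6/16 = 3/8
Expected count = 3/8 × 736 = 276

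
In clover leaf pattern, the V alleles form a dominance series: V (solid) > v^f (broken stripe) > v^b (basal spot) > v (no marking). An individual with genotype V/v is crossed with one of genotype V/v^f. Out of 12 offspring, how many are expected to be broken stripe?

Cross: V/v × V/v^f
Allele dominance: V > v^f > v^b > v
Offspring genotypes: 1 V/V, 1 V/v^f, 1 V/v, 1 v^f/v
Phenotype counts: 3 solid, 1 broken stripe
broken stripe: 1 out of 4 → fraction 1/4
Expected count = 1/4 × 12 = 3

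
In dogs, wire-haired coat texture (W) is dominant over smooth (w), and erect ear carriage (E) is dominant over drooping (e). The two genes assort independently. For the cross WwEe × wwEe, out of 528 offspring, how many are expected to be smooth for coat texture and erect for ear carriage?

Dihybrid cross WwEe × wwEe — consider each gene separately:
coat texture: Ww × ww → 2 Ww, 2 ww → 2 W_ : 2 ww (out of 4)
ear carriage: Ee × Ee → 1 EE, 2 Ee, 1 ee → 3 E_ : 1 ee (out of 4)
Looking for: smooth (ww) and erect (E_)
P(smooth) = 2/4, P(erect) = 3/4
P(both) = 2/4 × 3/4 = 6/16 = 3/8
Expected count = 3/8 × 528 = 198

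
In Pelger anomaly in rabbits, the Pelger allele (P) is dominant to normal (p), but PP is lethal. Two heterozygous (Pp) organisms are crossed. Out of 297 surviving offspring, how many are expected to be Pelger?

Cross: Pp × Pp
Punnett square offspring (before lethality): 1 PP, 2 Pp, 1 pp
The PP genotype is lethal (embryos die); surviving offspring: 2 Pp, 1 pp
Pelger: 2 out of 3 → fraction 2/3
Expected count = 2/3 × 297 = 198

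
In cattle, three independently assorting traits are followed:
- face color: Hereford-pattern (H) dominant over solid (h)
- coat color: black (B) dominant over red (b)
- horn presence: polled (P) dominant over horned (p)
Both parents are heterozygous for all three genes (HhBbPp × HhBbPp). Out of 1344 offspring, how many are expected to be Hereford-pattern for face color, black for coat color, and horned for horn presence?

Trihybrid cross: HhBbPp × HhBbPp
Each trait segregates independently with a 3:1 phenotypic ratio, so each gene contributes 3/4 (dominant) or 1/4 (recessive).
Target: Hereford-pattern (face color), black (coat color), horned (horn presence)
Probability = product of independent per-trait probabilities
= 3/4 × 3/4 × 1/4 = 9/64
Expected count = 9/64 × 1344 = 189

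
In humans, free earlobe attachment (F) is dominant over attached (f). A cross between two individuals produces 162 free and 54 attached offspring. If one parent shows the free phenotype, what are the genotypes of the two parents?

Observed offspring: 162 free, 54 attached
The observed ratio simplifies to 3:1. Attached (ff) offspring appear, so each parent must contribute one f allele. The parent stated to show free carries F, so it is Ff. The other parent is then either Ff or ff: Ff × ff would give a 1:1 split, whereas Ff × Ff gives 3:1 — matching the data. So both parents are heterozygous (Ff × Ff).
Parent genotypes: Ff × Ff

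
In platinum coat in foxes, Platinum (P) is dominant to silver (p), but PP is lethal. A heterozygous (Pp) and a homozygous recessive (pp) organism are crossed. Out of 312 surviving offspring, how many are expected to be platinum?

Cross: Pp × pp
Punnett square offspring (before lethality): 2 Pp, 2 pp
No PP offspring are produced in this cross.
platinum: 2 out of 4 → fraction 1/2
Expected count = 1/2 × 312 = 156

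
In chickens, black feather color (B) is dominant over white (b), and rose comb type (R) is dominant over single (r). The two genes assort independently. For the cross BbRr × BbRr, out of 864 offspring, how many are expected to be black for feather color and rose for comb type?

Dihybrid cross BbRr × BbRr — consider each gene separately:
feather color: Bb × Bb → 1 BB, 2 Bb, 1 bb → 3 B_ : 1 bb (out of 4)
comb type: Rr × Rr → 1 RR, 2 Rr, 1 rr → 3 R_ : 1 rr (out of 4)
Looking for: black (B_) and rose (R_)
P(black) = 3/4, P(rose) = 3/4
P(both) = 3/4 × 3/4 = 9/16
Expected count = 9/16 × 864 = 486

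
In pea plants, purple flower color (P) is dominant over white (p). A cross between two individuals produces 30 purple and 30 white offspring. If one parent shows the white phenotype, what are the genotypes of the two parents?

Observed offspring: 30 purple, 30 white
The observed ratio simplifies to 1:1. One parent shows white, so its genotype must be pp. A 1:1 offspring split requires the other parent to be heterozygous (Pp).
Parent genotypes: pp × Pp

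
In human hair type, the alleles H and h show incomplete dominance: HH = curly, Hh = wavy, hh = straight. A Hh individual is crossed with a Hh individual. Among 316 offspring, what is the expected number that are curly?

Punnett square for Hh × Hh:
Offspring genotypes: 1 HH, 2 Hh, 1 hh
Phenotype counts: 1 curly, 2 wavy, 1 straight
curly: 1 out of 4 → fraction 1/4
Expected count = 1/4 × 316 = 79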